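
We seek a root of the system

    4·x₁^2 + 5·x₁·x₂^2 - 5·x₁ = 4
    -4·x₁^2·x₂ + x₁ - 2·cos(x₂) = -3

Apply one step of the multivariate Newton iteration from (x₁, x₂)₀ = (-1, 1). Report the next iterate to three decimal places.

(-0.716, 0.773)

At (-1, 1): F = (0.000, -3.08060).
Jacobian J = [[8·x₁ + 5·x₂^2 - 5, 10·x₁·x₂], [-8·x₁·x₂ + 1, -4·x₁^2 + 2·sin(x₂)]].
At the point, J = [[-8.000, -10.000], [9.000, -2.31706]] (det J = 108.53646).
Solving J·Δ = −F gives Δ = (0.284, -0.227).
Then the next iterate is (x₁, x₂)₁ = (-0.716, 0.773).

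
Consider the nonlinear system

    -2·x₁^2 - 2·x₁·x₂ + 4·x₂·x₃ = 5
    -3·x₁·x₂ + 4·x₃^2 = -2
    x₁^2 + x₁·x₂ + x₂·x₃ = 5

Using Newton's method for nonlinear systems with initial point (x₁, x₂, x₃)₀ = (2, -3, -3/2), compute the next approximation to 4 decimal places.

(-0.3333, 0.4167, -2.5417)

At (2, -3, -3/2): F = (17.0000, 29.0000, -2.5000).
Jacobian J = [[-4·x₁ - 2·x₂, -2·x₁ + 4·x₃, 4·x₂], [-3·x₂, -3·x₁, 8·x₃], [2·x₁ + x₂, x₁ + x₃, x₂]].
At the point, J = [[-2.0000, -10.0000, -12.0000], [9.0000, -6.0000, -12.0000], [1.0000, 0.5000, -3.0000]] (det J = -324.0000).
Solving J·Δ = −F gives Δ = (-2.3333, 3.4167, -1.0417).
Then the next iterate is (x₁, x₂, x₃)₁ = (-0.3333, 0.4167, -2.5417).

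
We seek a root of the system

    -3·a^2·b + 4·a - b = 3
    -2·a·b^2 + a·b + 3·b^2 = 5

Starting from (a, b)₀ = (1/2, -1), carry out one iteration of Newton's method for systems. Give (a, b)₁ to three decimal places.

(0.206, -1.748)

At (1/2, -1): F = (0.750, -3.500).
Jacobian J = [[-6·a·b + 4, -3·a^2 - 1], [-2·b^2 + b, -4·a·b + a + 6·b]].
At the point, J = [[7.000, -1.750], [-3.000, -3.500]] (det J = -29.750).
Solving J·Δ = −F gives Δ = (-0.294, -0.748).
Then the next iterate is (a, b)₁ = (0.206, -1.748).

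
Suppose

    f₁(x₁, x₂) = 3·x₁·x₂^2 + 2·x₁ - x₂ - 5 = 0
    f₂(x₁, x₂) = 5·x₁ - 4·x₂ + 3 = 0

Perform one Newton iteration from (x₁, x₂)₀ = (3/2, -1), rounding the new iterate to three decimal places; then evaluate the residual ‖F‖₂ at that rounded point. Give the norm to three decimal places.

At (3/2, -1): F = (3.500, 14.500).
Jacobian J = [[3·x₂^2 + 2, 6·x₁·x₂ - 1], [5, -4]].
At the point, J = [[5.000, -10.000], [5.000, -4.000]] (det J = 30.000).
Solving J·Δ = −F gives Δ = (-4.367, -1.833).
Then the next iterate is (x₁, x₂)₁ = (-2.867, -2.833).
Re-evaluating at (-2.867, -2.833): F = (-76.93167, -0.003), so ‖F‖₂ = 76.932.

76.932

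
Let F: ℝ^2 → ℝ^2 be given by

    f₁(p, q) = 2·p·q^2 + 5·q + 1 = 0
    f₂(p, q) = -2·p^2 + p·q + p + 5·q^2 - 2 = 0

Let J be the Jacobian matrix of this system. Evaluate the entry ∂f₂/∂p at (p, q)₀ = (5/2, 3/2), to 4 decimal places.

∂f₂/∂p = -4·p + q + 1.
At (5/2, 3/2) this is -7.5000.

-7.5000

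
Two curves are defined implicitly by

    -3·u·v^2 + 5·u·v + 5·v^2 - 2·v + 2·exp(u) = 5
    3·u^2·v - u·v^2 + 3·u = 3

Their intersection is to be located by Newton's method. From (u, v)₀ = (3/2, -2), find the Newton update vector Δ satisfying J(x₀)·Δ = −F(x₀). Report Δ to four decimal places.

At (3/2, -2): F = (-5.036622, -18.0000).
Jacobian J = [[-3·v^2 + 5·v + 2·exp(u), -6·u·v + 5·u + 10·v - 2], [6·u·v - v^2 + 3, 3·u^2 - 2·u·v]].
At the point, J = [[-13.036622, 3.5000], [-19.0000, 12.7500]] (det J = -99.716929).
Solving J·Δ = −F gives Δ = (-0.0122, 1.3936).

(-0.0122, 1.3936)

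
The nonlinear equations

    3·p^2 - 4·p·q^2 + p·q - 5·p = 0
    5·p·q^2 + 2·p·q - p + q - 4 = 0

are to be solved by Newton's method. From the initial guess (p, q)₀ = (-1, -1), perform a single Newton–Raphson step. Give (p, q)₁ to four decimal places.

At (-1, -1): F = (13.0000, -7.0000).
Jacobian J = [[6·p - 4·q^2 + q - 5, -8·p·q + p], [5·q^2 + 2·q - 1, 10·p·q + 2·p + 1]].
At the point, J = [[-16.0000, -9.0000], [2.0000, 9.0000]] (det J = -126.0000).
Solving J·Δ = −F gives Δ = (0.4286, 0.6825).
Then the next iterate is (p, q)₁ = (-0.5714, -0.3175).

(-0.5714, -0.3175)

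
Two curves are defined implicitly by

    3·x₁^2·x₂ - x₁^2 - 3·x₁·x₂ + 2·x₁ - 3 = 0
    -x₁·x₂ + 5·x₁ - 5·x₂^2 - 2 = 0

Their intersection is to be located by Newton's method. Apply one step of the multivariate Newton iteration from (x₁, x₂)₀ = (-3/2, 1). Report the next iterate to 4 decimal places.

(-9.8276, -4.4483)

At (-3/2, 1): F = (3.0000, -13.0000).
Jacobian J = [[6·x₁·x₂ - 2·x₁ - 3·x₂ + 2, 3·x₁^2 - 3·x₁], [-x₂ + 5, -x₁ - 10·x₂]].
At the point, J = [[-7.0000, 11.2500], [4.0000, -8.5000]] (det J = 14.5000).
Solving J·Δ = −F gives Δ = (-8.3276, -5.4483).
Then the next iterate is (x₁, x₂)₁ = (-9.8276, -4.4483).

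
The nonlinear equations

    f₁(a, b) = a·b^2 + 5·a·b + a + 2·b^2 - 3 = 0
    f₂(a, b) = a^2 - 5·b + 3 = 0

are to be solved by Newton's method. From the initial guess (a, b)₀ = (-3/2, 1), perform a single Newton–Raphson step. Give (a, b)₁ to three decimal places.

At (-3/2, 1): F = (-11.500, 0.250).
Jacobian J = [[b^2 + 5·b + 1, 2·a·b + 5·a + 4·b], [2·a, -5]].
At the point, J = [[7.000, -6.500], [-3.000, -5.000]] (det J = -54.500).
Solving J·Δ = −F gives Δ = (1.085, -0.601).
Then the next iterate is (a, b)₁ = (-0.415, 0.399).

(-0.415, 0.399)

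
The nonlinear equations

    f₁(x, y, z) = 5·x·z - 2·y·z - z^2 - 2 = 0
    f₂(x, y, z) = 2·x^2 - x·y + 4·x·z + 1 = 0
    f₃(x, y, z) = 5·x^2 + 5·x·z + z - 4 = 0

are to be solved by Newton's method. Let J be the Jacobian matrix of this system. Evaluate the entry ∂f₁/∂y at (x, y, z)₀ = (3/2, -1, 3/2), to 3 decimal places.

∂f₁/∂y = -2·z.
At (3/2, -1, 3/2) this is -3.000.

-3.000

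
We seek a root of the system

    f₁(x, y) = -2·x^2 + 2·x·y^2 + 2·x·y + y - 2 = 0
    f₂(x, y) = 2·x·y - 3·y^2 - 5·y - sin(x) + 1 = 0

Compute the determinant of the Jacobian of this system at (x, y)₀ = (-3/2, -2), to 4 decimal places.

80.7074

J = [[-4·x + 2·y^2 + 2·y, 4·x·y + 2·x + 1], [2·y - cos(x), 2·x - 6·y - 5]].
At the point, J = [[10.0000, 10.0000], [-4.070737, 4.0000]].
det J = 80.7074.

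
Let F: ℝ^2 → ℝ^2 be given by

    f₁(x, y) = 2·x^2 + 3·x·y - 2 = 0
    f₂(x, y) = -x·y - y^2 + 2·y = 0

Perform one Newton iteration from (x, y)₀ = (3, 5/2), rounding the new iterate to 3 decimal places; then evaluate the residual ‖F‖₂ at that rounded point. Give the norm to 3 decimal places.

9.193

At (3, 5/2): F = (38.500, -8.750).
Jacobian J = [[4·x + 3·y, 3·x], [-y, -x - 2·y + 2]].
At the point, J = [[19.500, 9.000], [-2.500, -6.000]] (det J = -94.500).
Solving J·Δ = −F gives Δ = (-1.611, -0.787).
Then the next iterate is (x, y)₁ = (1.389, 1.713).
Re-evaluating at (1.389, 1.713): F = (8.99671, -1.88773), so ‖F‖₂ = 9.193.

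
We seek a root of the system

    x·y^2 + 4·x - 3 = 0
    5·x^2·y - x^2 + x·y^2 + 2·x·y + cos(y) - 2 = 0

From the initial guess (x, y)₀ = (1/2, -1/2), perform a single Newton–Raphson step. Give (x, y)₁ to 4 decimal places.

(0.9268, 1.3777)

At (1/2, -1/2): F = (-0.8750, -2.372417).
Jacobian J = [[y^2 + 4, 2·x·y], [10·x·y - 2·x + y^2 + 2·y, 5·x^2 + 2·x·y + 2·x - sin(y)]].
At the point, J = [[4.2500, -0.5000], [-4.2500, 2.229426]] (det J = 7.350059).
Solving J·Δ = −F gives Δ = (0.4268, 1.8777).
Then the next iterate is (x, y)₁ = (0.9268, 1.3777).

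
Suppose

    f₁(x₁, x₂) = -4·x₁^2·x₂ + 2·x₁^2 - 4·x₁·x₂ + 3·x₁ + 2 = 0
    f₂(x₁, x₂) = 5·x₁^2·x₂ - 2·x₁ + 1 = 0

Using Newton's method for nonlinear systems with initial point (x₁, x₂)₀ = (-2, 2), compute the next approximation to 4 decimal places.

(-4.7273, -5.9773)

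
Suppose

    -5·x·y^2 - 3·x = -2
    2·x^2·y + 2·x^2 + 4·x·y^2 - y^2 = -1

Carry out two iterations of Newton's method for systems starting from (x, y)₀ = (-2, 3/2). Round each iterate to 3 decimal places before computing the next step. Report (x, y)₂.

(-0.220, 0.575)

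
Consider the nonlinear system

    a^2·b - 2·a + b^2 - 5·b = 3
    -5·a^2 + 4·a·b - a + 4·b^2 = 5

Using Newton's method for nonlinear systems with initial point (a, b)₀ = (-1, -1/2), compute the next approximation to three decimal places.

(-0.070, -0.436)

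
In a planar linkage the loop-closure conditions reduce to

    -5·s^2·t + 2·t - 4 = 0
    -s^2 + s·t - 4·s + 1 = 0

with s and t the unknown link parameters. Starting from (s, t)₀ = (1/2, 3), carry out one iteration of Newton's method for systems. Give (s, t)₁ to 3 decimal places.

(0.323, 1.792)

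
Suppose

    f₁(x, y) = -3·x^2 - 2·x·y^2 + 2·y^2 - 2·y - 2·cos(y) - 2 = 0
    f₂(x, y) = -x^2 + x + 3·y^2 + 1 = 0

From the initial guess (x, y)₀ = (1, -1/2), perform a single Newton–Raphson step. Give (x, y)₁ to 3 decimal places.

(-0.357, 0.536)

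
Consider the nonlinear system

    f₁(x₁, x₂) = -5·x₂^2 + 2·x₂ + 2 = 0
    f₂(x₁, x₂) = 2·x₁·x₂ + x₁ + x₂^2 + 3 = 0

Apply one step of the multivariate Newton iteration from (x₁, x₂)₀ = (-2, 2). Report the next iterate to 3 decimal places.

(-1.400, 1.222)

At (-2, 2): F = (-14.000, -3.000).
Jacobian J = [[0, -10·x₂ + 2], [2·x₂ + 1, 2·x₁ + 2·x₂]].
At the point, J = [[0.000, -18.000], [5.000, 0.000]] (det J = 90.000).
Solving J·Δ = −F gives Δ = (0.600, -0.778).
Then the next iterate is (x₁, x₂)₁ = (-1.400, 1.222).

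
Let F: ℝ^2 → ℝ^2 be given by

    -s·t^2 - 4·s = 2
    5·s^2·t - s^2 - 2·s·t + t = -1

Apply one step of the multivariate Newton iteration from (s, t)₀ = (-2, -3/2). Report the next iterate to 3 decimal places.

(-2.297, 0.559)

At (-2, -3/2): F = (10.500, -40.500).
Jacobian J = [[-t^2 - 4, -2·s·t], [10·s·t - 2·s - 2·t, 5·s^2 - 2·s + 1]].
At the point, J = [[-6.250, -6.000], [37.000, 25.000]] (det J = 65.750).
Solving J·Δ = −F gives Δ = (-0.297, 2.059).
Then the next iterate is (s, t)₁ = (-2.297, 0.559).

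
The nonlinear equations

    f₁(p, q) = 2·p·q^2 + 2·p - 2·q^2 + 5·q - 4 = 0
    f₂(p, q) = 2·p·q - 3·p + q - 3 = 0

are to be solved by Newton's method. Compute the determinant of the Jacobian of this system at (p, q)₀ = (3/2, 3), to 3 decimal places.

J = [[2·q^2 + 2, 4·p·q - 4·q + 5], [2·q - 3, 2·p + 1]].
At the point, J = [[20.000, 11.000], [3.000, 4.000]].
det J = 47.000.

47.000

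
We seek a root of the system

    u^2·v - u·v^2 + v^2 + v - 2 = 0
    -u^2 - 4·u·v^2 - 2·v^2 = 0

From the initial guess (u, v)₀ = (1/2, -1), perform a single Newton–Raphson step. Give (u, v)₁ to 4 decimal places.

At (1/2, -1): F = (-2.7500, -4.2500).
Jacobian J = [[2·u·v - v^2, u^2 - 2·u·v + 2·v + 1], [-2·u - 4·v^2, -8·u·v - 4·v]].
At the point, J = [[-2.0000, 0.2500], [-5.0000, 8.0000]] (det J = -14.7500).
Solving J·Δ = −F gives Δ = (-1.4195, -0.3559).
Then the next iterate is (u, v)₁ = (-0.9195, -1.3559).

(-0.9195, -1.3559)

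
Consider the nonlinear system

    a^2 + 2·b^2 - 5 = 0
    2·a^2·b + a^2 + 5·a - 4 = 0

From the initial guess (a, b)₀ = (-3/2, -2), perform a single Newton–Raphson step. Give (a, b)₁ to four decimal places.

(-0.2576, -1.8096)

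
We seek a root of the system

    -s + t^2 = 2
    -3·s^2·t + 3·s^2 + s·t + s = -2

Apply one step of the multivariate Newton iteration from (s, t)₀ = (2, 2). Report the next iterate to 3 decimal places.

(1.652, 1.913)

At (2, 2): F = (0.000, -4.000).
Jacobian J = [[-1, 2·t], [-6·s·t + 6·s + t + 1, -3·s^2 + s]].
At the point, J = [[-1.000, 4.000], [-9.000, -10.000]] (det J = 46.000).
Solving J·Δ = −F gives Δ = (-0.348, -0.087).
Then the next iterate is (s, t)₁ = (1.652, 1.913).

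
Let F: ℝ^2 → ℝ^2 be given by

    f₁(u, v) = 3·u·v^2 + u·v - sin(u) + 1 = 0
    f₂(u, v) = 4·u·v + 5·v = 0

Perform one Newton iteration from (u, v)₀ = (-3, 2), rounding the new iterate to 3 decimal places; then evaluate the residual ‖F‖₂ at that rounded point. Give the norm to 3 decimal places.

11.642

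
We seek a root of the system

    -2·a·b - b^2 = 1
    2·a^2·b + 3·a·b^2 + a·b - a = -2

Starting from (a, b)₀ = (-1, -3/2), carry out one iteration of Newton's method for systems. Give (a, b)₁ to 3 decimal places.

At (-1, -3/2): F = (-6.250, -5.250).
Jacobian J = [[-2·b, -2·a - 2·b], [4·a·b + 3·b^2 + b - 1, 2·a^2 + 6·a·b + a]].
At the point, J = [[3.000, 5.000], [10.250, 10.000]] (det J = -21.250).
Solving J·Δ = −F gives Δ = (-1.706, 2.274).
Then the next iterate is (a, b)₁ = (-2.706, 0.774).

(-2.706, 0.774)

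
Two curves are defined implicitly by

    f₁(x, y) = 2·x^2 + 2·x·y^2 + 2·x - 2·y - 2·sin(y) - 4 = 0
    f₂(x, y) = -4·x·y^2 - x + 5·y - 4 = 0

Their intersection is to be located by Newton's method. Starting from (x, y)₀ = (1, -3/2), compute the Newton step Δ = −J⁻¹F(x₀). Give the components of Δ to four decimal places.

(0.1404, 1.3473)

At (1, -3/2): F = (9.494990, -21.5000).
Jacobian J = [[4·x + 2·y^2 + 2, 4·x·y - 2·cos(y) - 2], [-4·y^2 - 1, -8·x·y + 5]].
At the point, J = [[10.5000, -8.141474], [-10.0000, 17.0000]] (det J = 97.085256).
Solving J·Δ = −F gives Δ = (0.1404, 1.3473).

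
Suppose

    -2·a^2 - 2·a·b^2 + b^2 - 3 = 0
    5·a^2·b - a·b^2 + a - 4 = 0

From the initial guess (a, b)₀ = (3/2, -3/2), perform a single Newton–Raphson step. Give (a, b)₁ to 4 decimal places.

(-0.7951, -3.5164)

At (3/2, -3/2): F = (-12.0000, -22.7500).
Jacobian J = [[-4·a - 2·b^2, -4·a·b + 2·b], [10·a·b - b^2 + 1, 5·a^2 - 2·a·b]].
At the point, J = [[-10.5000, 6.0000], [-23.7500, 15.7500]] (det J = -22.8750).
Solving J·Δ = −F gives Δ = (-2.2951, -2.0164).
Then the next iterate is (a, b)₁ = (-0.7951, -3.5164).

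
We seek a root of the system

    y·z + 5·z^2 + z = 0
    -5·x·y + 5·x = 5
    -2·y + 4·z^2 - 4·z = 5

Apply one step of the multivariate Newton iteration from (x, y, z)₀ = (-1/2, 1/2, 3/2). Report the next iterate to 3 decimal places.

(5.500, -3.000, 1.000)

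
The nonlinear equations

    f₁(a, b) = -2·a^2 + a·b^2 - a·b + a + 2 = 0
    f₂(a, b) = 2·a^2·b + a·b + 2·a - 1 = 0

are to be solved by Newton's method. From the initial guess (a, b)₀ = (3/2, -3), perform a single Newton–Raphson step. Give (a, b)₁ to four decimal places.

(1.0810, -1.6603)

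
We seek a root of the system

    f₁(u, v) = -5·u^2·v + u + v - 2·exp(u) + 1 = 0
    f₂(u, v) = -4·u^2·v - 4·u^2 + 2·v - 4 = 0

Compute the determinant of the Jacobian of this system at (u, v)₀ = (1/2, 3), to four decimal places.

J = [[-10·u·v - 2·exp(u) + 1, -5·u^2 + 1], [-8·u·v - 8·u, -4·u^2 + 2]].
At the point, J = [[-17.297443, -0.2500], [-16.0000, 1.0000]].
det J = -21.2974.

-21.2974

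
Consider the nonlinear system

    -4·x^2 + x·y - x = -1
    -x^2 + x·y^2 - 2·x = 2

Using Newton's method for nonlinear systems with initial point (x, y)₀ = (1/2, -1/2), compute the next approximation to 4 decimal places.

At (1/2, -1/2): F = (-0.7500, -3.1250).
Jacobian J = [[-8·x + y - 1, x], [-2·x + y^2 - 2, 2·x·y]].
At the point, J = [[-5.5000, 0.5000], [-2.7500, -0.5000]] (det J = 4.1250).
Solving J·Δ = −F gives Δ = (-0.4697, -3.6667).
Then the next iterate is (x, y)₁ = (0.0303, -4.1667).

(0.0303, -4.1667)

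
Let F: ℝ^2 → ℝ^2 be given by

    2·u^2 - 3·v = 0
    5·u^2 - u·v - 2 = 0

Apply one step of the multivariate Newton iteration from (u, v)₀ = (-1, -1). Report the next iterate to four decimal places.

At (-1, -1): F = (5.0000, 2.0000).
Jacobian J = [[4·u, -3], [10·u - v, -u]].
At the point, J = [[-4.0000, -3.0000], [-9.0000, 1.0000]] (det J = -31.0000).
Solving J·Δ = −F gives Δ = (0.3548, 1.1935).
Then the next iterate is (u, v)₁ = (-0.6452, 0.1935).

(-0.6452, 0.1935)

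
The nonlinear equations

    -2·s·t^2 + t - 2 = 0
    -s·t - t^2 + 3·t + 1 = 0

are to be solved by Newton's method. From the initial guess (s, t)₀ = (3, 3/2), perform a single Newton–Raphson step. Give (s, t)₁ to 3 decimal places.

(4.729, 0.219)

At (3, 3/2): F = (-14.000, -1.250).
Jacobian J = [[-2·t^2, -4·s·t + 1], [-t, -s - 2·t + 3]].
At the point, J = [[-4.500, -17.000], [-1.500, -3.000]] (det J = -12.000).
Solving J·Δ = −F gives Δ = (1.729, -1.281).
Then the next iterate is (s, t)₁ = (4.729, 0.219).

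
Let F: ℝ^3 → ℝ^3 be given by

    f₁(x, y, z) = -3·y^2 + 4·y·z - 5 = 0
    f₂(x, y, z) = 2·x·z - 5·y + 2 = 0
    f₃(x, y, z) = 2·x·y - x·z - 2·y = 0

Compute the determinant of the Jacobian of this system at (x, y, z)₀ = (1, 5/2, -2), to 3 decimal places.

J = [[0, -6·y + 4·z, 4·y], [2·z, -5, 2·x], [2·y - z, 2·x - 2, -x]].
At the point, J = [[0.000, -23.000, 10.000], [-4.000, -5.000, 2.000], [7.000, 0.000, -1.000]].
det J = 120.000.

120.000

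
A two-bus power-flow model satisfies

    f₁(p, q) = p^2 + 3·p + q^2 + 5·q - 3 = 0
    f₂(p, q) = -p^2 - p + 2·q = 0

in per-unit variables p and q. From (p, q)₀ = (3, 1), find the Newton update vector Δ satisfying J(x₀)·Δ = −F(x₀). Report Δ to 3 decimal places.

(-1.672, -0.851)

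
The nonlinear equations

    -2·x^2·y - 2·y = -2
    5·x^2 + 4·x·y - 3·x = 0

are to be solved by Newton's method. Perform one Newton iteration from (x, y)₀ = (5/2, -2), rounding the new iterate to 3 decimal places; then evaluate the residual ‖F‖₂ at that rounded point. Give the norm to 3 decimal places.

9.906

At (5/2, -2): F = (31.000, 3.750).
Jacobian J = [[-4·x·y, -2·x^2 - 2], [10·x + 4·y - 3, 4·x]].
At the point, J = [[20.000, -14.500], [14.000, 10.000]] (det J = 403.000).
Solving J·Δ = −F gives Δ = (-0.904, 0.891).
Then the next iterate is (x, y)₁ = (1.596, -1.109).
Re-evaluating at (1.596, -1.109): F = (9.86773, 0.86822), so ‖F‖₂ = 9.906.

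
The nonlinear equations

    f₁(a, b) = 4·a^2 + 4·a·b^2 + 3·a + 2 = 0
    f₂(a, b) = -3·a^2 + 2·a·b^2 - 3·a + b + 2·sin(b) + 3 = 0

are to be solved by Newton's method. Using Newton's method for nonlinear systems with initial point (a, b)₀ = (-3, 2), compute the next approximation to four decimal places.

At (-3, 2): F = (-19.0000, -35.181405).
Jacobian J = [[8·a + 4·b^2 + 3, 8·a·b], [-6·a + 2·b^2 - 3, 4·a·b + 2·cos(b) + 1]].
At the point, J = [[-5.0000, -48.0000], [23.0000, -23.832294]] (det J = 1223.161468).
Solving J·Δ = −F gives Δ = (1.0104, -0.5011).
Then the next iterate is (a, b)₁ = (-1.9896, 1.4989).

(-1.9896, 1.4989)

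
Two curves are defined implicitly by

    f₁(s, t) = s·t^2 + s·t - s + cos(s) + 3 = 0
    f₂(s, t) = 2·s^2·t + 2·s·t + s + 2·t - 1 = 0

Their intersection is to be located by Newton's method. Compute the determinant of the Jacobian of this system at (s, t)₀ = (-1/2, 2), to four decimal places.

10.7191

J = [[t^2 + t - sin(s) - 1, 2·s·t + s], [4·s·t + 2·t + 1, 2·s^2 + 2·s + 2]].
At the point, J = [[5.479426, -2.5000], [1.0000, 1.5000]].
det J = 10.7191.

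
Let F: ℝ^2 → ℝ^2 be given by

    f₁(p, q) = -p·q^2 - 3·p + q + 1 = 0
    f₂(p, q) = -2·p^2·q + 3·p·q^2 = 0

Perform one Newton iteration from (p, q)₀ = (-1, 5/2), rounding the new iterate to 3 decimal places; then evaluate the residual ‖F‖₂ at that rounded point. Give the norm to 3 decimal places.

509.246

At (-1, 5/2): F = (12.750, -23.750).
Jacobian J = [[-q^2 - 3, -2·p·q + 1], [-4·p·q + 3·q^2, -2·p^2 + 6·p·q]].
At the point, J = [[-9.250, 6.000], [28.750, -17.000]] (det J = -15.250).
Solving J·Δ = −F gives Δ = (-4.869, -9.631).
Then the next iterate is (p, q)₁ = (-5.869, -7.131).
Re-evaluating at (-5.869, -7.131): F = (309.92146, -404.07951), so ‖F‖₂ = 509.246.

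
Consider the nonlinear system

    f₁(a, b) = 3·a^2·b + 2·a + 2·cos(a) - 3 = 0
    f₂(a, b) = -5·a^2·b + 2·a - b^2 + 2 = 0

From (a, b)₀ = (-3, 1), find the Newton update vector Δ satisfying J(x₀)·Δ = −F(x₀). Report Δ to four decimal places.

(4.7664, 2.1814)

At (-3, 1): F = (16.020015, -50.0000).
Jacobian J = [[6·a·b - 2·sin(a) + 2, 3·a^2], [-10·a·b + 2, -5·a^2 - 2·b]].
At the point, J = [[-15.717760, 27.0000], [32.0000, -47.0000]] (det J = -125.265281).
Solving J·Δ = −F gives Δ = (4.7664, 2.1814).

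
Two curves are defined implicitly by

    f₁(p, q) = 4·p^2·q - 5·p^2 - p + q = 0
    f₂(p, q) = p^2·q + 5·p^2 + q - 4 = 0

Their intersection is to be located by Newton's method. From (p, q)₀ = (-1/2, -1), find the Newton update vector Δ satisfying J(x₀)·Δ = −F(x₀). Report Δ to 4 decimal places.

(-0.2535, 2.3889)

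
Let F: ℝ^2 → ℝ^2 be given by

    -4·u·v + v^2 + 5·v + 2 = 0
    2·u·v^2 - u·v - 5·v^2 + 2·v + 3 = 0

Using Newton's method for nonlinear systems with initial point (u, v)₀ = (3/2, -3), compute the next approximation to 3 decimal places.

At (3/2, -3): F = (14.000, -16.500).
Jacobian J = [[-4·v, -4·u + 2·v + 5], [2·v^2 - v, 4·u·v - u - 10·v + 2]].
At the point, J = [[12.000, -7.000], [21.000, 12.500]] (det J = 297.000).
Solving J·Δ = −F gives Δ = (-0.200, 1.657).
Then the next iterate is (u, v)₁ = (1.300, -1.343).

(1.300, -1.343)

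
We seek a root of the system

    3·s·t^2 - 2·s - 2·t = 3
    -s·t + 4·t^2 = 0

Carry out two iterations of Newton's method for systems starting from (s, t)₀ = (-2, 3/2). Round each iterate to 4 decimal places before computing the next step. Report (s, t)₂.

At (-2, 3/2): F = (-15.5000, 12.0000).
Jacobian J = [[3·t^2 - 2, 6·s·t - 2], [-t, -s + 8·t]].
At the point, J = [[4.7500, -20.0000], [-1.5000, 14.0000]] (det J = 36.5000).
Solving J·Δ = −F gives Δ = (-0.6301, -0.9247).
Then the next iterate is (s, t)₁ = (-2.6301, 0.5753).
Round to (-2.6301, 0.5753) and repeat: F = (-1.501853, 2.836977), J = [[-1.007090, -11.078579], [-0.5753, 7.2325]].
Δ = (1.5060, -0.2725), so (s, t)₂ = (-1.1241, 0.3028).

(-1.1241, 0.3028)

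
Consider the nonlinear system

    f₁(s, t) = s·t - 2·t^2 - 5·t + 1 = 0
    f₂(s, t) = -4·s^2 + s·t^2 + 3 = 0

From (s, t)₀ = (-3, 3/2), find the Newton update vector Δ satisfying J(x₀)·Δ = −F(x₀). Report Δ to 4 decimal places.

At (-3, 3/2): F = (-15.5000, -39.7500).
Jacobian J = [[t, s - 4·t - 5], [-8·s + t^2, 2·s·t]].
At the point, J = [[1.5000, -14.0000], [26.2500, -9.0000]] (det J = 354.0000).
Solving J·Δ = −F gives Δ = (1.1780, -0.9809).

(1.1780, -0.9809)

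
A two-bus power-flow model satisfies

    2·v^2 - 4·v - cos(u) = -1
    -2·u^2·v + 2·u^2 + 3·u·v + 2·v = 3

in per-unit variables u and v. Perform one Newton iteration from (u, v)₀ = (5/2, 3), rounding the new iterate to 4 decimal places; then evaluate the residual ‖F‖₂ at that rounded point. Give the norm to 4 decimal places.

2.8096

At (5/2, 3): F = (7.801144, 0.5000).
Jacobian J = [[sin(u), 4·v - 4], [-4·u·v + 4·u + 3·v, -2·u^2 + 3·u + 2]].
At the point, J = [[0.598472, 8.0000], [-11.0000, -3.0000]] (det J = 86.204584).
Solving J·Δ = −F gives Δ = (0.3179, -0.9989).
Then the next iterate is (u, v)₁ = (2.8179, 2.0011).
Re-evaluating at (2.8179, 2.0011): F = (1.952470, 2.020309), so ‖F‖₂ = 2.8096.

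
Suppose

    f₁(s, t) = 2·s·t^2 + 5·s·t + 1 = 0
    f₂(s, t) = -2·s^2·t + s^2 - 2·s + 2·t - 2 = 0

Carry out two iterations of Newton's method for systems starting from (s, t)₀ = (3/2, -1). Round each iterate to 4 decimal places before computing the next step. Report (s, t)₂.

At (3/2, -1): F = (-3.5000, -0.2500).
Jacobian J = [[2·t^2 + 5·t, 4·s·t + 5·s], [-4·s·t + 2·s - 2, -2·s^2 + 2]].
At the point, J = [[-3.0000, 1.5000], [7.0000, -2.5000]] (det J = -3.0000).
Solving J·Δ = −F gives Δ = (3.0417, 8.4167).
Then the next iterate is (s, t)₁ = (4.5417, 7.4167).
Round to (4.5417, 7.4167) and repeat: F = (669.076702, -281.592080), J = [[147.098378, 157.446206], [-127.654306, -39.254078]].
Δ = (-1.2616, -3.0709), so (s, t)₂ = (3.2801, 4.3458).

(3.2801, 4.3458)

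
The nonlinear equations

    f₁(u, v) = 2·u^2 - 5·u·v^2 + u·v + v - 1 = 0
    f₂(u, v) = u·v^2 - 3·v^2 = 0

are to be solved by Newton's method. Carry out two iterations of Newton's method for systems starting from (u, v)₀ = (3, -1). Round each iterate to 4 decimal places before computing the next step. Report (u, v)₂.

At (3, -1): F = (-2.0000, 0.0000).
Jacobian J = [[4·u - 5·v^2 + v, -10·u·v + u + 1], [v^2, 2·u·v - 6·v]].
At the point, J = [[6.0000, 34.0000], [1.0000, 0.0000]] (det J = -34.0000).
Solving J·Δ = −F gives Δ = (0.0000, 0.0588).
Then the next iterate is (u, v)₁ = (3.0000, -0.9412).
Round to (3.0000, -0.9412) and repeat: F = (-0.052662, 0.0000), J = [[6.629513, 32.2360], [0.885857, 0.0000]].
Δ = (0.0000, 0.0016), so (u, v)₂ = (3.0000, -0.9396).

(3.0000, -0.9396)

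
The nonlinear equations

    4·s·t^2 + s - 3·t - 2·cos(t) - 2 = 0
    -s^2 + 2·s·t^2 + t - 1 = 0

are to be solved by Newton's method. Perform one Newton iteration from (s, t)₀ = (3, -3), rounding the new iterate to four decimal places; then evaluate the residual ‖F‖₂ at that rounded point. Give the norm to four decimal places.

13.5032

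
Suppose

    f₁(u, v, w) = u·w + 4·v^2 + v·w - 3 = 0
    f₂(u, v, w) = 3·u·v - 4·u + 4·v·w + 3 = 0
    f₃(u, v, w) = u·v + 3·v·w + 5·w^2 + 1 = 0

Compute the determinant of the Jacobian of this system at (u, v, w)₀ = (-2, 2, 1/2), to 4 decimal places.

-119.0000

J = [[w, 8·v + w, u + v], [3·v - 4, 3·u + 4·w, 4·v], [v, u + 3·w, 3·v + 10·w]].
At the point, J = [[0.5000, 16.5000, 0.0000], [2.0000, -4.0000, 8.0000], [2.0000, -0.5000, 11.0000]].
det J = -119.0000.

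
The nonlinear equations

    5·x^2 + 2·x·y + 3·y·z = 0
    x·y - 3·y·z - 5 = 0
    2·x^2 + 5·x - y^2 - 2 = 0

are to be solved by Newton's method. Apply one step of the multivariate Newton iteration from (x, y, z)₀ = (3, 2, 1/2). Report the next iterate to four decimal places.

(1.4007, 1.9529, -0.3782)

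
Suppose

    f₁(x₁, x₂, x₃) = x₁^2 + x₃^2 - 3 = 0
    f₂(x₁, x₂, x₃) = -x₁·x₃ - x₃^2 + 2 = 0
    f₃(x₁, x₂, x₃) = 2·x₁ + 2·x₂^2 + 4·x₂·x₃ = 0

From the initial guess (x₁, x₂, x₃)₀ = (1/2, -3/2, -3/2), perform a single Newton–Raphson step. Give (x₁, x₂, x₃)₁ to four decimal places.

(0.4643, -0.2083, -1.6786)

At (1/2, -3/2, -3/2): F = (-0.5000, 0.5000, 14.5000).
Jacobian J = [[2·x₁, 0, 2·x₃], [-x₃, 0, -x₁ - 2·x₃], [2, 4·x₂ + 4·x₃, 4·x₂]].
At the point, J = [[1.0000, 0.0000, -3.0000], [1.5000, 0.0000, 2.5000], [2.0000, -12.0000, -6.0000]] (det J = 84.0000).
Solving J·Δ = −F gives Δ = (-0.0357, 1.2917, -0.1786).
Then the next iterate is (x₁, x₂, x₃)₁ = (0.4643, -0.2083, -1.6786).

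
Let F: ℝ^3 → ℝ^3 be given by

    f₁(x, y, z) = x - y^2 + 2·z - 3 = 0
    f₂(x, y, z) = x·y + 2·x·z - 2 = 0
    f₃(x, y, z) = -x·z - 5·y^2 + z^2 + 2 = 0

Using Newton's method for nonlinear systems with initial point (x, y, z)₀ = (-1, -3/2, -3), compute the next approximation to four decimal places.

(-1.5350, 0.1363, 0.9380)

At (-1, -3/2, -3): F = (-12.2500, 5.5000, -3.2500).
Jacobian J = [[1, -2·y, 2], [y + 2·z, x, 2·x], [-z, -10·y, -x + 2·z]].
At the point, J = [[1.0000, 3.0000, 2.0000], [-7.5000, -1.0000, -2.0000], [3.0000, 15.0000, -5.0000]] (det J = -314.5000).
Solving J·Δ = −F gives Δ = (-0.5350, 1.6363, 3.9380).
Then the next iterate is (x, y, z)₁ = (-1.5350, 0.1363, 0.9380).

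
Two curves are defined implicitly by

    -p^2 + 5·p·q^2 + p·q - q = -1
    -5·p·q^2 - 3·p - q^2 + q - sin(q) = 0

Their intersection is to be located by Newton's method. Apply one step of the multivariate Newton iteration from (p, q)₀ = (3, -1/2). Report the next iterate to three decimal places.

(1.185, -0.171)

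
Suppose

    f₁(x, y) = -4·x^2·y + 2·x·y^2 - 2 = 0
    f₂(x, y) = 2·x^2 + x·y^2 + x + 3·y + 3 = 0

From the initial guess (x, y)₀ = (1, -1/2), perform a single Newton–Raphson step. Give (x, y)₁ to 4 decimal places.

At (1, -1/2): F = (0.5000, 4.7500).
Jacobian J = [[-8·x·y + 2·y^2, -4·x^2 + 4·x·y], [4·x + y^2 + 1, 2·x·y + 3]].
At the point, J = [[4.5000, -6.0000], [5.2500, 2.0000]] (det J = 40.5000).
Solving J·Δ = −F gives Δ = (-0.7284, -0.4630).
Then the next iterate is (x, y)₁ = (0.2716, -0.9630).

(0.2716, -0.9630)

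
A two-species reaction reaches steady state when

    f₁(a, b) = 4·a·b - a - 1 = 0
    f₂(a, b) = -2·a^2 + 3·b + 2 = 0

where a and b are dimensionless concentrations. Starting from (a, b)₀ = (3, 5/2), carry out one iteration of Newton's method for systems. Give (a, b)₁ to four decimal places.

(1.9474, 1.1228)

At (3, 5/2): F = (26.0000, -8.5000).
Jacobian J = [[4·b - 1, 4·a], [-4·a, 3]].
At the point, J = [[9.0000, 12.0000], [-12.0000, 3.0000]] (det J = 171.0000).
Solving J·Δ = −F gives Δ = (-1.0526, -1.3772).
Then the next iterate is (a, b)₁ = (1.9474, 1.1228).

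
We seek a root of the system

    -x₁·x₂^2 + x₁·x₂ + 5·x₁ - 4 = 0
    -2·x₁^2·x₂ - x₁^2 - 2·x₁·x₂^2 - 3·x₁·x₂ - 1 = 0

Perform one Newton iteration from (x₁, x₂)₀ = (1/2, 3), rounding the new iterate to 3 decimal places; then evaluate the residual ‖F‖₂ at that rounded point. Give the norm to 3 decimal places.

At (1/2, 3): F = (-4.500, -16.250).
Jacobian J = [[-x₂^2 + x₂ + 5, -2·x₁·x₂ + x₁], [-4·x₁·x₂ - 2·x₁ - 2·x₂^2 - 3·x₂, -2·x₁^2 - 4·x₁·x₂ - 3·x₁]].
At the point, J = [[-1.000, -2.500], [-34.000, -8.000]] (det J = -77.000).
Solving J·Δ = −F gives Δ = (-0.060, -1.776).
Then the next iterate is (x₁, x₂)₁ = (0.440, 1.224).
Re-evaluating at (0.440, 1.224): F = (-1.92064, -4.60161), so ‖F‖₂ = 4.986.

4.986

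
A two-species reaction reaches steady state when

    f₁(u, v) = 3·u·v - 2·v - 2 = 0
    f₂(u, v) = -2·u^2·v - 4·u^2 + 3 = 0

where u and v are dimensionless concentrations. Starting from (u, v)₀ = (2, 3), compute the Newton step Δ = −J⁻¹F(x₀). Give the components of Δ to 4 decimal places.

(-0.7727, -0.7614)

At (2, 3): F = (10.0000, -37.0000).
Jacobian J = [[3·v, 3·u - 2], [-4·u·v - 8·u, -2·u^2]].
At the point, J = [[9.0000, 4.0000], [-40.0000, -8.0000]] (det J = 88.0000).
Solving J·Δ = −F gives Δ = (-0.7727, -0.7614).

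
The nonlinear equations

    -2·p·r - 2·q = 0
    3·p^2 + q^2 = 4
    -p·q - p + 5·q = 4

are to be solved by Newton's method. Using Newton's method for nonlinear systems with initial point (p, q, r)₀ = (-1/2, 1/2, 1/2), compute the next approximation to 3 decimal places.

At (-1/2, 1/2, 1/2): F = (-0.500, -3.000, -0.750).
Jacobian J = [[-2·r, -2, -2·p], [6·p, 2·q, 0], [-q - 1, -p + 5, 0]].
At the point, J = [[-1.000, -2.000, 1.000], [-3.000, 1.000, 0.000], [-1.500, 5.500, 0.000]] (det J = -15.000).
Solving J·Δ = −F gives Δ = (-1.050, -0.150, -0.850).
Then the next iterate is (p, q, r)₁ = (-1.550, 0.350, -0.350).

(-1.550, 0.350, -0.350)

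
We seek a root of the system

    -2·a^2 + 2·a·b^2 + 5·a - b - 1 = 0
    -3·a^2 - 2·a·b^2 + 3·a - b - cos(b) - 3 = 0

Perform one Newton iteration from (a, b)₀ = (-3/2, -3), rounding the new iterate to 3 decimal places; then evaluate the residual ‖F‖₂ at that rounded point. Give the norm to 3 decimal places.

At (-3/2, -3): F = (-37.000, 16.73999).
Jacobian J = [[-4·a + 2·b^2 + 5, 4·a·b - 1], [-6·a - 2·b^2 + 3, -4·a·b + sin(b) - 1]].
At the point, J = [[29.000, 17.000], [-6.000, -19.14112]] (det J = -453.09248).
Solving J·Δ = −F gives Δ = (0.935, 0.581).
Then the next iterate is (a, b)₁ = (-0.565, -2.419).
Re-evaluating at (-0.565, -2.419): F = (-8.65671, 4.12868), so ‖F‖₂ = 9.591.

9.591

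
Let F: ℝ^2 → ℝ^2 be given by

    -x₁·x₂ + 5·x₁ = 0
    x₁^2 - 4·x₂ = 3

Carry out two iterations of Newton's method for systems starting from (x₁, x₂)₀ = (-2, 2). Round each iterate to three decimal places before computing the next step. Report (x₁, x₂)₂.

(3.007, -3.537)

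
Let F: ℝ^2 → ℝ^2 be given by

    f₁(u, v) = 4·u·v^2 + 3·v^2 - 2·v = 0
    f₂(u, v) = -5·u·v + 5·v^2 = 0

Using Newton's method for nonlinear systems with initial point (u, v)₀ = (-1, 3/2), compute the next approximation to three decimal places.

(-0.921, 0.592)

At (-1, 3/2): F = (-5.250, 18.750).
Jacobian J = [[4·v^2, 8·u·v + 6·v - 2], [-5·v, -5·u + 10·v]].
At the point, J = [[9.000, -5.000], [-7.500, 20.000]] (det J = 142.500).
Solving J·Δ = −F gives Δ = (0.079, -0.908).
Then the next iterate is (u, v)₁ = (-0.921, 0.592).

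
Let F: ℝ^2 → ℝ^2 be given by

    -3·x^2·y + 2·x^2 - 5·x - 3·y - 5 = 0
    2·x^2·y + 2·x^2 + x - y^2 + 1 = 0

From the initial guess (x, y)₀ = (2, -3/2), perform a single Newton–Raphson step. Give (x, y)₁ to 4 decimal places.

At (2, -3/2): F = (15.5000, -3.2500).
Jacobian J = [[-6·x·y + 4·x - 5, -3·x^2 - 3], [4·x·y + 4·x + 1, 2·x^2 - 2·y]].
At the point, J = [[21.0000, -15.0000], [-3.0000, 11.0000]] (det J = 186.0000).
Solving J·Δ = −F gives Δ = (-0.6546, 0.1169).
Then the next iterate is (x, y)₁ = (1.3454, -1.3831).

(1.3454, -1.3831)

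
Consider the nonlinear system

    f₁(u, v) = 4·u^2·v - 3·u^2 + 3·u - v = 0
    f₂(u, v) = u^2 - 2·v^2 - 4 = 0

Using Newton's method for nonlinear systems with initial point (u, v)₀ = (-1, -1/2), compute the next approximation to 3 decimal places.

(-0.859, 1.391)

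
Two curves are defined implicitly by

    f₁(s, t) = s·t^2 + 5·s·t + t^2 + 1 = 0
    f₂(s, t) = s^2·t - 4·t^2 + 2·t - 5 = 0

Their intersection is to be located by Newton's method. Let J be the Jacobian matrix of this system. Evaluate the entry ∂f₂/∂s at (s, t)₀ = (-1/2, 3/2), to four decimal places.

∂f₂/∂s = 2·s·t.
At (-1/2, 3/2) this is -1.5000.

-1.5000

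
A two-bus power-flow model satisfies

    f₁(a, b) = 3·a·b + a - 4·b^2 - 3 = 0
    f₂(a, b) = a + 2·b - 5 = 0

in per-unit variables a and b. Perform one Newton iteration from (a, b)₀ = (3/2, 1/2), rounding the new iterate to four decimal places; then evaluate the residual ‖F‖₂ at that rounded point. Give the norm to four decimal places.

At (3/2, 1/2): F = (-0.2500, -2.5000).
Jacobian J = [[3·b + 1, 3·a - 8·b], [1, 2]].
At the point, J = [[2.5000, 0.5000], [1.0000, 2.0000]] (det J = 4.5000).
Solving J·Δ = −F gives Δ = (-0.1667, 1.3333).
Then the next iterate is (a, b)₁ = (1.3333, 1.8333).
Re-evaluating at (1.3333, 1.8333): F = (-7.777639, -0.0001), so ‖F‖₂ = 7.7776.

7.7776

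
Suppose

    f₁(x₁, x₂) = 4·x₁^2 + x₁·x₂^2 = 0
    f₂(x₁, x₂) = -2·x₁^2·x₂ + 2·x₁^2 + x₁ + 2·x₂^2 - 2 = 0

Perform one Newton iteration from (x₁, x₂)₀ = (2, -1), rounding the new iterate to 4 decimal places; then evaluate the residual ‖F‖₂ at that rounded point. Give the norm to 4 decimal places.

6.3422

At (2, -1): F = (18.0000, 18.0000).
Jacobian J = [[8·x₁ + x₂^2, 2·x₁·x₂], [-4·x₁·x₂ + 4·x₁ + 1, -2·x₁^2 + 4·x₂]].
At the point, J = [[17.0000, -4.0000], [17.0000, -12.0000]] (det J = -136.0000).
Solving J·Δ = −F gives Δ = (-1.0588, 0.0000).
Then the next iterate is (x₁, x₂)₁ = (0.9412, -1.0000).
Re-evaluating at (0.9412, -1.0000): F = (4.484630, 4.484630), so ‖F‖₂ = 6.3422.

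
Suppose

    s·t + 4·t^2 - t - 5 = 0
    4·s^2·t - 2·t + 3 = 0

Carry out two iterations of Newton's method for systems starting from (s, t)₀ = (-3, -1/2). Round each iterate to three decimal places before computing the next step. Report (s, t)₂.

(-1.290, -0.867)

At (-3, -1/2): F = (-2.000, -14.000).
Jacobian J = [[t, s + 8·t - 1], [8·s·t, 4·s^2 - 2]].
At the point, J = [[-0.500, -8.000], [12.000, 34.000]] (det J = 79.000).
Solving J·Δ = −F gives Δ = (2.278, -0.392).
Then the next iterate is (s, t)₁ = (-0.722, -0.892).
Round to (-0.722, -0.892) and repeat: F = (-0.28132, 2.92406), J = [[-0.892, -8.858], [5.15219, 0.08514]].
Δ = (-0.568, 0.025), so (s, t)₂ = (-1.290, -0.867).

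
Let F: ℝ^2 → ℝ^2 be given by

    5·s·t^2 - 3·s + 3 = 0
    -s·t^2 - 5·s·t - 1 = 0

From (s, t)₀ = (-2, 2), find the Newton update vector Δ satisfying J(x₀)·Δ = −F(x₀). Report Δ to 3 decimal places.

(2.055, 0.098)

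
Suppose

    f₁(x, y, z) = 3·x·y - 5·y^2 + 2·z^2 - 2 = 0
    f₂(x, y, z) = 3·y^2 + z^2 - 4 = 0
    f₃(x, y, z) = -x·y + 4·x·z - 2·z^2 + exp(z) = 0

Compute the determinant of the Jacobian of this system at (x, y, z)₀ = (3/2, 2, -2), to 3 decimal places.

-598.256

J = [[3·y, 3·x - 10·y, 4·z], [0, 6·y, 2·z], [-y + 4·z, -x, 4·x - 4·z + exp(z)]].
At the point, J = [[6.000, -15.500, -8.000], [0.000, 12.000, -4.000], [-10.000, -1.500, 14.13534]].
det J = -598.256.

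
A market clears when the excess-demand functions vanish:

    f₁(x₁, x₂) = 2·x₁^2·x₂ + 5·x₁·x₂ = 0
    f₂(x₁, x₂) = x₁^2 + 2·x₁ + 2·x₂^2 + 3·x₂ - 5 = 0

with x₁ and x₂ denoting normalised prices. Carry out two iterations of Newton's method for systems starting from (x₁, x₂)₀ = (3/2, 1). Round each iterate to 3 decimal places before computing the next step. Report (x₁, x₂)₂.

At (3/2, 1): F = (12.000, 5.250).
Jacobian J = [[4·x₁·x₂ + 5·x₂, 2·x₁^2 + 5·x₁], [2·x₁ + 2, 4·x₂ + 3]].
At the point, J = [[11.000, 12.000], [5.000, 7.000]] (det J = 17.000).
Solving J·Δ = −F gives Δ = (-1.235, 0.132).
Then the next iterate is (x₁, x₂)₁ = (0.265, 1.132).
Round to (0.265, 1.132) and repeat: F = (1.65889, 1.55907), J = [[6.85992, 1.46545], [2.530, 7.528]].
Δ = (-0.213, -0.136), so (x₁, x₂)₂ = (0.052, 0.996).

(0.052, 0.996)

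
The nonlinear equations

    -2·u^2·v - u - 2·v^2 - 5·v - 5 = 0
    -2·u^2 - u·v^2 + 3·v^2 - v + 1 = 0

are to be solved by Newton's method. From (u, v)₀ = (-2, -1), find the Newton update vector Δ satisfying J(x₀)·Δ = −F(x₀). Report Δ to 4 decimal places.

At (-2, -1): F = (8.0000, -1.0000).
Jacobian J = [[-4·u·v - 1, -2·u^2 - 4·v - 5], [-4·u - v^2, -2·u·v + 6·v - 1]].
At the point, J = [[-9.0000, -9.0000], [7.0000, -11.0000]] (det J = 162.0000).
Solving J·Δ = −F gives Δ = (0.5988, 0.2901).

(0.5988, 0.2901)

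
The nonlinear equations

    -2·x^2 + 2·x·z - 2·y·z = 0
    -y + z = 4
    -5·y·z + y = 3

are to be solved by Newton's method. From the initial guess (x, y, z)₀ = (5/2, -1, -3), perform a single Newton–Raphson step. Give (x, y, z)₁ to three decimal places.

At (5/2, -1, -3): F = (-33.500, -6.000, -19.000).
Jacobian J = [[-4·x + 2·z, -2·z, 2·x - 2·y], [0, -1, 1], [0, -5·z + 1, -5·y]].
At the point, J = [[-16.000, 6.000, 7.000], [0.000, -1.000, 1.000], [0.000, 16.000, 5.000]] (det J = 336.000).
Solving J·Δ = −F gives Δ = (0.106, -0.524, 5.476).
Then the next iterate is (x, y, z)₁ = (2.606, -1.524, 2.476).

(2.606, -1.524, 2.476)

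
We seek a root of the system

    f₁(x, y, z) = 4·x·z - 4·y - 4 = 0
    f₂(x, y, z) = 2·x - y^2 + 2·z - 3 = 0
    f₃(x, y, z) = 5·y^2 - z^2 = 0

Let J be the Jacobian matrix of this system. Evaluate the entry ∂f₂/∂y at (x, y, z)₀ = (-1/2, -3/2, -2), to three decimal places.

3.000

∂f₂/∂y = -2·y.
At (-1/2, -3/2, -2) this is 3.000.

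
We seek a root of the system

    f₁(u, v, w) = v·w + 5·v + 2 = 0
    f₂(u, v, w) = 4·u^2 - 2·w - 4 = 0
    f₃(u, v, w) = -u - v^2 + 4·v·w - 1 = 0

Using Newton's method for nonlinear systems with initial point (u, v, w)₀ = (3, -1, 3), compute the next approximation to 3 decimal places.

At (3, -1, 3): F = (-6.000, 26.000, -17.000).
Jacobian J = [[0, w + 5, v], [8·u, 0, -2], [-1, -2·v + 4·w, 4·v]].
At the point, J = [[0.000, 8.000, -1.000], [24.000, 0.000, -2.000], [-1.000, 14.000, -4.000]] (det J = 448.000).
Solving J·Δ = −F gives Δ = (-1.277, 0.460, -2.321).
Then the next iterate is (u, v, w)₁ = (1.723, -0.540, 0.679).

(1.723, -0.540, 0.679)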